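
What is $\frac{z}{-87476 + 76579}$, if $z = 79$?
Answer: $- \frac{79}{10897} \approx -0.0072497$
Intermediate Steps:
$\frac{z}{-87476 + 76579} = \frac{1}{-87476 + 76579} \cdot 79 = \frac{1}{-10897} \cdot 79 = \left(- \frac{1}{10897}\right) 79 = - \frac{79}{10897}$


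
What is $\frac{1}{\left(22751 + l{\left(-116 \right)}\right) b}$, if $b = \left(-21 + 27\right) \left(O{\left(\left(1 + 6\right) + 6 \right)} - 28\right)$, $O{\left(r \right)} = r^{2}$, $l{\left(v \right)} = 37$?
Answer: $\frac{1}{19278648} \approx 5.1871 \cdot 10^{-8}$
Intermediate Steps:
$b = 846$ ($b = \left(-21 + 27\right) \left(\left(\left(1 + 6\right) + 6\right)^{2} - 28\right) = 6 \left(\left(7 + 6\right)^{2} - 28\right) = 6 \left(13^{2} - 28\right) = 6 \left(169 - 28\right) = 6 \cdot 141 = 846$)
$\frac{1}{\left(22751 + l{\left(-116 \right)}\right) b} = \frac{1}{\left(22751 + 37\right) 846} = \frac{1}{22788} \cdot \frac{1}{846} = \frac{1}{19278648}$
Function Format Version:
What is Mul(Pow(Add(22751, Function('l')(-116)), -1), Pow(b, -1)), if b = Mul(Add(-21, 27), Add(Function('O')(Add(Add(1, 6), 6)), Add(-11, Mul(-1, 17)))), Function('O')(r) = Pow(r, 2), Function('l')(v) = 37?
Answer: Rational(1, 19278648) ≈ 5.1871e-8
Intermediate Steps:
b = 846 (b = Mul(Add(-21, 27), Add(Pow(Add(Add(1, 6), 6), 2), Add(-11, Mul(-1, 17)))) = Mul(6, Add(Pow(Add(7, 6), 2), Add(-11, -17))) = Mul(6, Add(Pow(13, 2), -28)) = Mul(6, Add(169, -28)) = Mul(6, 141) = 846)
Mul(Pow(Add(22751, Function('l')(-116)), -1), Pow(b, -1)) = Mul(Pow(Add(22751, 37), -1), Pow(846, -1)) = Mul(Pow(22788, -1), Rational(1, 846)) = Mul(Rational(1, 22788), Rational(1, 846)) = Rational(1, 19278648)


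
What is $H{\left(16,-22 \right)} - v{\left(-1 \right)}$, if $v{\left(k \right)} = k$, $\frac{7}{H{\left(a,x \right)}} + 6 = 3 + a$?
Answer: $\frac{20}{13} \approx 1.5385$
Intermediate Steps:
$H{\left(a,x \right)} = \frac{7}{-3 + a}$ ($H{\left(a,x \right)} = \frac{7}{-6 + \left(3 + a\right)} = \frac{7}{-3 + a}$)
$H{\left(16,-22 \right)} - v{\left(-1 \right)} = \frac{7}{-3 + 16} - -1 = \frac{7}{13} + 1 = \frac{20}{13}$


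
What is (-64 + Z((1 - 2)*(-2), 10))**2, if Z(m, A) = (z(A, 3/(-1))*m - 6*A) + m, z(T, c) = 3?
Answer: 13456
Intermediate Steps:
Z(m, A) = -6*A + 4*m (Z(m, A) = (3*m - 6*A) + m = (-6*A + 3*m) + m = -6*A + 4*m)
(-64 + Z((1 - 2)*(-2), 10))**2 = (-64 + (-6*10 + 4*((1 - 2)*(-2))))**2 = (-64 + (-60 + 4*(-1*(-2))))**2 = (-64 + (-60 + 4*2))**2 = (-64 + (-60 + 8))**2 = (-64 - 52)**2 = (-116)**2 = 13456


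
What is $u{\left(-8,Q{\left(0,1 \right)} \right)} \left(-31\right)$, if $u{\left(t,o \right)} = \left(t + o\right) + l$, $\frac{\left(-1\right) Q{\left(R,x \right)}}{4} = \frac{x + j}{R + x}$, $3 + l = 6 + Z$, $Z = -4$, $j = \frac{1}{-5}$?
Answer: $\frac{1891}{5} \approx 378.2$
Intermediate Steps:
$j = - \frac{1}{5} \approx -0.2$
$l = -1$ ($l = -3 + \left(6 - 4\right) = -3 + 2 = -1$)
$Q{\left(R,x \right)} = - \frac{4 \left(- \frac{1}{5} + x\right)}{R + x}$ ($Q{\left(R,x \right)} = - 4 \frac{x - \frac{1}{5}}{R + x} = - 4 \frac{- \frac{1}{5} + x}{R + x} = - \frac{4 \left(- \frac{1}{5} + x\right)}{R + x}$)
$u{\left(t,o \right)} = -1 + o + t$ ($u{\left(t,o \right)} = \left(t + o\right) - 1 = \left(o + t\right) - 1 = -1 + o + t$)
$u{\left(-8,Q{\left(0,1 \right)} \right)} \left(-31\right) = \left(-1 + \frac{\frac{4}{5} - 4}{0 + 1} - 8\right) \left(-31\right) = \left(-1 + \frac{\frac{4}{5} - 4}{1} - 8\right) \left(-31\right) = \left(-1 + 1 \left(- \frac{16}{5}\right) - 8\right) \left(-31\right) = \left(-1 - \frac{16}{5} - 8\right) \left(-31\right) = \left(- \frac{61}{5}\right) \left(-31\right) = \frac{1891}{5}$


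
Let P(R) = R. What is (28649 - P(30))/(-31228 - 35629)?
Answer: -28619/66857 ≈ -0.42806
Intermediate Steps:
(28649 - P(30))/(-31228 - 35629) = (28649 - 1*30)/(-31228 - 35629) = (28649 - 30)/(-66857) = 28619*(-1/66857) = -28619/66857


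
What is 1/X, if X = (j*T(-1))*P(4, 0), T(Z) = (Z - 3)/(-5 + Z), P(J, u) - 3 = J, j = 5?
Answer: 3/70 ≈ 0.042857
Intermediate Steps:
P(J, u) = 3 + J
T(Z) = (-3 + Z)/(-5 + Z)
X = 70/3 (X = (5*((-3 - 1)/(-5 - 1)))*(3 + 4) = (5*(-4/(-6)))*7 = (5*(-1/6*(-4)))*7 = (5*(2/3))*7 = (10/3)*7 = 70/3 ≈ 23.333)
1/X = 1/(70/3) = 3/70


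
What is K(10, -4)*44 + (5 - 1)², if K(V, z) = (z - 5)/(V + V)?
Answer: -19/5 ≈ -3.8000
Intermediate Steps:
K(V, z) = (-5 + z)/(2*V) (K(V, z) = (-5 + z)/((2*V)) = (-5 + z)*(1/(2*V)) = (-5 + z)/(2*V))
K(10, -4)*44 + (5 - 1)² = ((½)*(-5 - 4)/10)*44 + (5 - 1)² = ((½)*(⅒)*(-9))*44 + 4² = -9/20*44 + 16 = -99/5 + 16 = -19/5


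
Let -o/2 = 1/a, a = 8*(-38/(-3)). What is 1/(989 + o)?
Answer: 152/150325 ≈ 0.0010111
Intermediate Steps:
a = 304/3 (a = 8*(-38*(-1/3)) = 8*(38/3) = 304/3 ≈ 101.33)
o = -3/152 (o = -2/304/3 = -2*3/304 = -3/152 ≈ -0.019737)
1/(989 + o) = 1/(989 - 3/152) = 1/(150325/152) = 152/150325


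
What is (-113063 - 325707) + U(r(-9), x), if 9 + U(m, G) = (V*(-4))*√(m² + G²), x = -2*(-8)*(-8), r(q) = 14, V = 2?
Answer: -438779 - 16*√4145 ≈ -4.3981e+5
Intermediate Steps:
x = -128 (x = 16*(-8) = -128)
U(m, G) = -9 - 8*√(G² + m²) (U(m, G) = -9 + (2*(-4))*√(m² + G²) = -9 - 8*√(G² + m²))
(-113063 - 325707) + U(r(-9), x) = (-113063 - 325707) + (-9 - 8*√((-128)² + 14²)) = -438770 + (-9 - 8*√(16384 + 196)) = -438770 + (-9 - 16*√4145) = -438779 - 16*√4145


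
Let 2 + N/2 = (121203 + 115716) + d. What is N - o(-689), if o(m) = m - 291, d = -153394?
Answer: 168026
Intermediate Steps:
o(m) = -291 + m
N = 167046 (N = -4 + 2*((121203 + 115716) - 153394) = -4 + 2*(236919 - 153394) = -4 + 2*83525 = -4 + 167050 = 167046)
N - o(-689) = 167046 - (-291 - 689) = 167046 - 1*(-980) = 167046 + 980 = 168026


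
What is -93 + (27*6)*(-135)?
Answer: -21963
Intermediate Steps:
-93 + (27*6)*(-135) = -93 + 162*(-135) = -93 - 21870 = -21963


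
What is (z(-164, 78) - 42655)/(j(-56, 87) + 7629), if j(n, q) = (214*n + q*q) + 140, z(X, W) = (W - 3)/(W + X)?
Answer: -282185/22188 ≈ -12.718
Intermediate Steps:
z(X, W) = (-3 + W)/(W + X)
j(n, q) = 140 + q² + 214*n (j(n, q) = (214*n + q²) + 140 = (q² + 214*n) + 140 = 140 + q² + 214*n)
(z(-164, 78) - 42655)/(j(-56, 87) + 7629) = ((-3 + 78)/(78 - 164) - 42655)/((140 + 87² + 214*(-56)) + 7629) = (75/(-86) - 42655)/((140 + 7569 - 11984) + 7629) = (-1/86*75 - 42655)/(-4275 + 7629) = (-75/86 - 42655)/3354 = -3668405/86*1/3354 = -282185/22188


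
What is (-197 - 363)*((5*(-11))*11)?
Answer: 338800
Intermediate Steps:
(-197 - 363)*((5*(-11))*11) = -(-30800)*11 = -560*(-605) = 338800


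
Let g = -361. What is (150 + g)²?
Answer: 44521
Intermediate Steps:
(150 + g)² = (150 - 361)² = (-211)² = 44521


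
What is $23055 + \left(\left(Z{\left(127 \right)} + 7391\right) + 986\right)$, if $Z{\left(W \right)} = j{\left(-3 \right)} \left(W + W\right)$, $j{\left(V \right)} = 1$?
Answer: $31686$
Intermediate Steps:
$Z{\left(W \right)} = 2 W$ ($Z{\left(W \right)} = 1 \left(W + W\right) = 1 \cdot 2 W = 2 W$)
$23055 + \left(\left(Z{\left(127 \right)} + 7391\right) + 986\right) = 23055 + \left(\left(2 \cdot 127 + 7391\right) + 986\right) = 23055 + \left(\left(254 + 7391\right) + 986\right) = 23055 + \left(7645 + 986\right) = 23055 + 8631 = 31686$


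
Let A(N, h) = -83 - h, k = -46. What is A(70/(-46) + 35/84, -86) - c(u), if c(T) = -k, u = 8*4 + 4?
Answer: -43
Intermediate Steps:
u = 36 (u = 32 + 4 = 36)
c(T) = 46 (c(T) = -1*(-46) = 46)
A(70/(-46) + 35/84, -86) - c(u) = (-83 - 1*(-86)) - 1*46 = (-83 + 86) - 46 = 3 - 46 = -43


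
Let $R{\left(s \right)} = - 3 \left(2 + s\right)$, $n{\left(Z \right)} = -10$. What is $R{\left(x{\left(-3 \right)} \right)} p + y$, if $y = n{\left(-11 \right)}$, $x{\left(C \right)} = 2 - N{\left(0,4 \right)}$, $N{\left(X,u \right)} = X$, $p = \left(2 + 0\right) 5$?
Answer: $-130$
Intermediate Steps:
$p = 10$ ($p = 2 \cdot 5 = 10$)
$x{\left(C \right)} = 2$ ($x{\left(C \right)} = 2 - 0 = 2 + 0 = 2$)
$R{\left(s \right)} = -6 - 3 s$
$y = -10$
$R{\left(x{\left(-3 \right)} \right)} p + y = \left(-6 - 6\right) 10 - 10 = \left(-12\right) 10 - 10 = -120 - 10 = -130$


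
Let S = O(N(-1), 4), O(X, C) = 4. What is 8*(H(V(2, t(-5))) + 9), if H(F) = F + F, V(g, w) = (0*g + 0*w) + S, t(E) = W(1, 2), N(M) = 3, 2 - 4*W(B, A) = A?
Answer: 136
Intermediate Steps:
W(B, A) = ½ - A/4
t(E) = 0 (t(E) = ½ - ¼*2 = ½ - ½ = 0)
S = 4
V(g, w) = 4 (V(g, w) = (0*g + 0*w) + 4 = (0 + 0) + 4 = 0 + 4 = 4)
H(F) = 2*F
8*(H(V(2, t(-5))) + 9) = 8*(2*4 + 9) = 8*(8 + 9) = 8*17 = 136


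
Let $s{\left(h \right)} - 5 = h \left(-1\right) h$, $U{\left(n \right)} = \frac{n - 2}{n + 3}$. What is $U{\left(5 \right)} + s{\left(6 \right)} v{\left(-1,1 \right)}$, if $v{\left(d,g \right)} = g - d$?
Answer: $- \frac{493}{8} \approx -61.625$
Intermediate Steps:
$U{\left(n \right)} = \frac{-2 + n}{3 + n}$
$s{\left(h \right)} = 5 - h^{2}$ ($s{\left(h \right)} = 5 + h \left(-1\right) h = 5 + - h h = 5 - h^{2}$)
$U{\left(5 \right)} + s{\left(6 \right)} v{\left(-1,1 \right)} = \frac{-2 + 5}{3 + 5} + \left(5 - 6^{2}\right) \left(1 - -1\right) = \frac{1}{8} \cdot 3 + \left(5 - 36\right) \left(1 + 1\right) = \frac{1}{8} \cdot 3 + \left(5 - 36\right) 2 = \frac{3}{8} - 62 = - \frac{493}{8}$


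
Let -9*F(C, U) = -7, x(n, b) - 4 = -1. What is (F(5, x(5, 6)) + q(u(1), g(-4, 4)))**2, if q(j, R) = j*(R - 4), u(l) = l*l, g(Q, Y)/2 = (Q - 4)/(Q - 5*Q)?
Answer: 1444/81 ≈ 17.827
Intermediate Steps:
x(n, b) = 3 (x(n, b) = 4 - 1 = 3)
F(C, U) = 7/9 (F(C, U) = -1/9*(-7) = 7/9)
g(Q, Y) = -(-4 + Q)/(2*Q) (g(Q, Y) = 2*((Q - 4)/(Q - 5*Q)) = 2*((-4 + Q)/((-4*Q))) = 2*((-4 + Q)*(-1/(4*Q))) = 2*(-(-4 + Q)/(4*Q)) = -(-4 + Q)/(2*Q))
u(l) = l**2
q(j, R) = j*(-4 + R)
(F(5, x(5, 6)) + q(u(1), g(-4, 4)))**2 = (7/9 + 1**2*(-4 + (1/2)*(4 - 1*(-4))/(-4)))**2 = (7/9 + 1*(-4 + (1/2)*(-1/4)*(4 + 4)))**2 = (7/9 + 1*(-4 + (1/2)*(-1/4)*8))**2 = (7/9 + 1*(-4 - 1))**2 = (7/9 + 1*(-5))**2 = (7/9 - 5)**2 = (-38/9)**2 = 1444/81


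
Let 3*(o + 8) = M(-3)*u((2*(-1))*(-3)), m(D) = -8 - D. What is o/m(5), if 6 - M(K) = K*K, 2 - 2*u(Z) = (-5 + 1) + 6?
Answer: 8/13 ≈ 0.61539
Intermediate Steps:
u(Z) = 0 (u(Z) = 1 - ((-5 + 1) + 6)/2 = 1 - (-4 + 6)/2 = 1 - ½*2 = 1 - 1 = 0)
M(K) = 6 - K² (M(K) = 6 - K*K = 6 - K²)
o = -8 (o = -8 + ((6 - 1*(-3)²)*0)/3 = -8 + ((6 - 1*9)*0)/3 = -8 + ((6 - 9)*0)/3 = -8 + (-3*0)/3 = -8 + (⅓)*0 = -8 + 0 = -8)
o/m(5) = -8/(-8 - 1*5) = -8/(-8 - 5) = -8/(-13) = -8*(-1/13) = 8/13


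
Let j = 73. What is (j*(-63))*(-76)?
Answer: 349524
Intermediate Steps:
(j*(-63))*(-76) = (73*(-63))*(-76) = -4599*(-76) = 349524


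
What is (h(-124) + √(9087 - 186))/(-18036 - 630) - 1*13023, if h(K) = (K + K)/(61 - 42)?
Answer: -2309329397/177327 - √989/6222 ≈ -13023.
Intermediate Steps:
h(K) = 2*K/19 (h(K) = (2*K)/19 = (2*K)*(1/19) = 2*K/19)
(h(-124) + √(9087 - 186))/(-18036 - 630) - 1*13023 = ((2/19)*(-124) + √(9087 - 186))/(-18036 - 630) - 1*13023 = (-248/19 + √8901)/(-18666) - 13023 = (-248/19 + 3*√989)*(-1/18666) - 13023 = (124/177327 - √989/6222) - 13023 = -2309329397/177327 - √989/6222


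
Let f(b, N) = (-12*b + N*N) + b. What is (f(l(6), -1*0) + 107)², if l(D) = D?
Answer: 1681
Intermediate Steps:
f(b, N) = N² - 11*b (f(b, N) = (-12*b + N²) + b = (N² - 12*b) + b = N² - 11*b)
(f(l(6), -1*0) + 107)² = (((-1*0)² - 11*6) + 107)² = ((0² - 66) + 107)² = ((0 - 66) + 107)² = (-66 + 107)² = 41² = 1681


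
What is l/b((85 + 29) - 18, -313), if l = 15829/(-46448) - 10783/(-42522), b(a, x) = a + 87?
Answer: -86115977/180718159824 ≈ -0.00047652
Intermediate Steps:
b(a, x) = 87 + a
l = -86115977/987530928 (l = 15829*(-1/46448) - 10783*(-1/42522) = -15829/46448 + 10783/42522 = -86115977/987530928 ≈ -0.087203)
l/b((85 + 29) - 18, -313) = -86115977/(987530928*(87 + ((85 + 29) - 18))) = -86115977/(987530928*(87 + (114 - 18))) = -86115977/(987530928*(87 + 96)) = -86115977/987530928/183 = -86115977/987530928*1/183 = -86115977/180718159824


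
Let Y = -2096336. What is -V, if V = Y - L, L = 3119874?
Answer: 5216210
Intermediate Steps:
V = -5216210 (V = -2096336 - 1*3119874 = -2096336 - 3119874 = -5216210)
-V = -1*(-5216210) = 5216210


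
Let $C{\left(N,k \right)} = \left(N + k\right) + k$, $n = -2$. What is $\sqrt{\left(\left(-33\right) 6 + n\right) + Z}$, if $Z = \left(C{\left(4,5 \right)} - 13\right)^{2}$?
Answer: $i \sqrt{199} \approx 14.107 i$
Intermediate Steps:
$C{\left(N,k \right)} = N + 2 k$
$Z = 1$ ($Z = \left(\left(4 + 2 \cdot 5\right) - 13\right)^{2} = \left(\left(4 + 10\right) - 13\right)^{2} = \left(14 - 13\right)^{2} = 1^{2} = 1$)
$\sqrt{\left(\left(-33\right) 6 + n\right) + Z} = \sqrt{\left(\left(-33\right) 6 - 2\right) + 1} = \sqrt{\left(-198 - 2\right) + 1} = \sqrt{-200 + 1} = \sqrt{-199} = i \sqrt{199}$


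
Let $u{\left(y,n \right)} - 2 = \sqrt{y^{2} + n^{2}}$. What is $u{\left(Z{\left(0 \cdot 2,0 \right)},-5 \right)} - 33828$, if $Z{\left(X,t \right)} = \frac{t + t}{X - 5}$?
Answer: $-33821$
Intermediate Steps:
$Z{\left(X,t \right)} = \frac{2 t}{-5 + X}$
$u{\left(y,n \right)} = 2 + \sqrt{n^{2} + y^{2}}$ ($u{\left(y,n \right)} = 2 + \sqrt{y^{2} + n^{2}} = 2 + \sqrt{n^{2} + y^{2}}$)
$u{\left(Z{\left(0 \cdot 2,0 \right)},-5 \right)} - 33828 = \left(2 + \sqrt{\left(-5\right)^{2} + \left(2 \cdot 0 \frac{1}{-5 + 0 \cdot 2}\right)^{2}}\right) - 33828 = \left(2 + \sqrt{25 + \left(2 \cdot 0 \frac{1}{-5 + 0}\right)^{2}}\right) - 33828 = \left(2 + \sqrt{25 + \left(2 \cdot 0 \frac{1}{-5}\right)^{2}}\right) - 33828 = \left(2 + \sqrt{25 + \left(2 \cdot 0 \left(- \frac{1}{5}\right)\right)^{2}}\right) - 33828 = \left(2 + \sqrt{25 + 0^{2}}\right) - 33828 = \left(2 + \sqrt{25 + 0}\right) - 33828 = \left(2 + \sqrt{25}\right) - 33828 = \left(2 + 5\right) - 33828 = 7 - 33828 = -33821$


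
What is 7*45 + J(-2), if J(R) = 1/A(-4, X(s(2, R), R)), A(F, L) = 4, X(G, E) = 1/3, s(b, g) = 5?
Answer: 1261/4 ≈ 315.25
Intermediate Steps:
X(G, E) = 1/3
J(R) = 1/4
7*45 + J(-2) = 7*45 + 1/4 = 315 + 1/4 = 1261/4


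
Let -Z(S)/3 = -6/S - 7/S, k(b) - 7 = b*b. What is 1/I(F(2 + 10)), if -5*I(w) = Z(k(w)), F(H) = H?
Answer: -755/39 ≈ -19.359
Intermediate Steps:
k(b) = 7 + b² (k(b) = 7 + b*b = 7 + b²)
Z(S) = 39/S (Z(S) = -3*(-6/S - 7/S) = -(-39)/S = 39/S)
I(w) = -39/(5*(7 + w²))
1/I(F(2 + 10)) = 1/(-39/(35 + 5*(2 + 10)²)) = 1/(-39/(35 + 5*12²)) = 1/(-39/(35 + 5*144)) = 1/(-39/(35 + 720)) = 1/(-39/755) = -755/39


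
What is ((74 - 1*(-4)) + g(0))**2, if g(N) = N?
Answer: 6084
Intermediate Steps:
((74 - 1*(-4)) + g(0))**2 = ((74 - 1*(-4)) + 0)**2 = ((74 + 4) + 0)**2 = (78 + 0)**2 = 78**2 = 6084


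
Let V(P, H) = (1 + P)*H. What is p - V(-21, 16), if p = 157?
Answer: 477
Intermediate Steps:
V(P, H) = H*(1 + P)
p - V(-21, 16) = 157 - 16*(1 - 21) = 157 - 16*(-20) = 157 - 1*(-320) = 157 + 320 = 477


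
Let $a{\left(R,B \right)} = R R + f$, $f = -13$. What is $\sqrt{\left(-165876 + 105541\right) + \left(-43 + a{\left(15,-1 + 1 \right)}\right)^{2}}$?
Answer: $i \sqrt{31774} \approx 178.25 i$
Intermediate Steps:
$a{\left(R,B \right)} = -13 + R^{2}$ ($a{\left(R,B \right)} = R R - 13 = R^{2} - 13 = -13 + R^{2}$)
$\sqrt{\left(-165876 + 105541\right) + \left(-43 + a{\left(15,-1 + 1 \right)}\right)^{2}} = \sqrt{\left(-165876 + 105541\right) + \left(-43 - \left(13 - 15^{2}\right)\right)^{2}} = \sqrt{-60335 + \left(-43 + \left(-13 + 225\right)\right)^{2}} = \sqrt{-60335 + \left(-43 + 212\right)^{2}} = \sqrt{-60335 + 169^{2}} = \sqrt{-60335 + 28561} = \sqrt{-31774} = i \sqrt{31774}$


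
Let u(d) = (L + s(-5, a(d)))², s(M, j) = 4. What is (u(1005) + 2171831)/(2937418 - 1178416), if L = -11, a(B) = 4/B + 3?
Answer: 361980/293167 ≈ 1.2347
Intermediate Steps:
a(B) = 3 + 4/B
u(d) = 49 (u(d) = (-11 + 4)² = (-7)² = 49)
(u(1005) + 2171831)/(2937418 - 1178416) = (49 + 2171831)/(2937418 - 1178416) = 2171880/1759002 = 2171880*(1/1759002) = 361980/293167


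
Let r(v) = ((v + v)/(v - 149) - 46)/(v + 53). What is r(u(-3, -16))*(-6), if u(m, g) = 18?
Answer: 36372/9301 ≈ 3.9105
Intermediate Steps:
r(v) = (-46 + 2*v/(-149 + v))/(53 + v) (r(v) = ((2*v)/(-149 + v) - 46)/(53 + v) = (2*v/(-149 + v) - 46)/(53 + v) = (-46 + 2*v/(-149 + v))/(53 + v))
r(u(-3, -16))*(-6) = (2*(-3427 + 22*18)/(7897 - 1*18**2 + 96*18))*(-6) = (2*(-3427 + 396)/(7897 - 1*324 + 1728))*(-6) = (2*(-3031)/(7897 - 324 + 1728))*(-6) = (2*(-3031)/9301)*(-6) = (2*(1/9301)*(-3031))*(-6) = -6062/9301*(-6) = 36372/9301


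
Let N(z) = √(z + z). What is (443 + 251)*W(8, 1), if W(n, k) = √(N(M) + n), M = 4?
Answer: 694*√(8 + 2*√2) ≈ 2283.7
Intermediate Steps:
N(z) = √2*√z (N(z) = √(2*z) = √2*√z)
W(n, k) = √(n + 2*√2) (W(n, k) = √(√2*√4 + n) = √(√2*2 + n) = √(2*√2 + n) = √(n + 2*√2))
(443 + 251)*W(8, 1) = (443 + 251)*√(8 + 2*√2) = 694*√(8 + 2*√2)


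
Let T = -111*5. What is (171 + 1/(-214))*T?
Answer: -20309115/214 ≈ -94902.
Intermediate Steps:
T = -555
(171 + 1/(-214))*T = (171 + 1/(-214))*(-555) = (171 - 1/214)*(-555) = (36593/214)*(-555) = -20309115/214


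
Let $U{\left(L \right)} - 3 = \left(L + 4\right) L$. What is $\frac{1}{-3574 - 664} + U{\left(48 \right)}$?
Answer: $\frac{10590761}{4238} \approx 2499.0$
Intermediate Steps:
$U{\left(L \right)} = 3 + L \left(4 + L\right)$ ($U{\left(L \right)} = 3 + \left(L + 4\right) L = 3 + \left(4 + L\right) L = 3 + L \left(4 + L\right)$)
$\frac{1}{-3574 - 664} + U{\left(48 \right)} = \frac{1}{-3574 - 664} + \left(3 + 48^{2} + 4 \cdot 48\right) = \frac{1}{-4238} + \left(3 + 2304 + 192\right) = - \frac{1}{4238} + 2499 = \frac{10590761}{4238}$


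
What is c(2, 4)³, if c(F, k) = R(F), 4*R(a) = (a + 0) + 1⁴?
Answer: 27/64 ≈ 0.42188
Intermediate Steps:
R(a) = ¼ + a/4 (R(a) = ((a + 0) + 1⁴)/4 = (a + 1)/4 = (1 + a)/4 = ¼ + a/4)
c(F, k) = ¼ + F/4
c(2, 4)³ = (¼ + (¼)*2)³ = (¼ + ½)³ = (¾)³ = 27/64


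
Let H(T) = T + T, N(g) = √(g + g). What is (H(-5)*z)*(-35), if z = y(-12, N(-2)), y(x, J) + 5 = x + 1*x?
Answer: -10150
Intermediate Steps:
N(g) = √2*√g (N(g) = √(2*g) = √2*√g)
y(x, J) = -5 + 2*x (y(x, J) = -5 + (x + 1*x) = -5 + (x + x) = -5 + 2*x)
H(T) = 2*T
z = -29 (z = -5 + 2*(-12) = -5 - 24 = -29)
(H(-5)*z)*(-35) = ((2*(-5))*(-29))*(-35) = -10*(-29)*(-35) = 290*(-35) = -10150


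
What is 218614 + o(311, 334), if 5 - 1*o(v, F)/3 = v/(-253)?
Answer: 55314070/253 ≈ 2.1863e+5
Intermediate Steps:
o(v, F) = 15 + 3*v/253 (o(v, F) = 15 - 3*v/(-253) = 15 - (-3)*v/253 = 15 + 3*v/253)
218614 + o(311, 334) = 218614 + (15 + (3/253)*311) = 218614 + (15 + 933/253) = 218614 + 4728/253 = 55314070/253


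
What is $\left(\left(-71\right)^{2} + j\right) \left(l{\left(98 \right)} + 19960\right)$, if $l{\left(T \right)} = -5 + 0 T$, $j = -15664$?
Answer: $-211981965$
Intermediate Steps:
$l{\left(T \right)} = -5$ ($l{\left(T \right)} = -5 + 0 = -5$)
$\left(\left(-71\right)^{2} + j\right) \left(l{\left(98 \right)} + 19960\right) = \left(\left(-71\right)^{2} - 15664\right) \left(-5 + 19960\right) = \left(5041 - 15664\right) 19955 = \left(-10623\right) 19955 = -211981965$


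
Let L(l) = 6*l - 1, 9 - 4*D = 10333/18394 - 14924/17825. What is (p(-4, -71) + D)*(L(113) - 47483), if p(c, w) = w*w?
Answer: -154793839537247343/655746100 ≈ -2.3606e+8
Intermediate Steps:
D = 3041183781/1311492200 (D = 9/4 - (10333/18394 - 14924/17825)/4 = 9/4 - ¼*(-90326331/327873050) = 9/4 + 90326331/1311492200 = 3041183781/1311492200 ≈ 2.3189)
L(l) = -1 + 6*l
p(c, w) = w²
(p(-4, -71) + D)*(L(113) - 47483) = ((-71)² + 3041183781/1311492200)*((-1 + 6*113) - 47483) = (5041 + 3041183781/1311492200)*((-1 + 678) - 47483) = 6614273363981*(677 - 47483)/1311492200 = (6614273363981/1311492200)*(-46806) = -154793839537247343/655746100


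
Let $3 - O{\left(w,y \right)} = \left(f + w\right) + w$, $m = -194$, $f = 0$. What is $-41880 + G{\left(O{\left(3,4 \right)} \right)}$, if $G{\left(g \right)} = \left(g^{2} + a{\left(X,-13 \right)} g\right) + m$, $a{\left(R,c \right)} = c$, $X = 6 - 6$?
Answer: $-42026$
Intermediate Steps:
$X = 0$
$O{\left(w,y \right)} = 3 - 2 w$ ($O{\left(w,y \right)} = 3 - \left(\left(0 + w\right) + w\right) = 3 - \left(w + w\right) = 3 - 2 w$)
$G{\left(g \right)} = -194 + g^{2} - 13 g$ ($G{\left(g \right)} = \left(g^{2} - 13 g\right) - 194 = -194 + g^{2} - 13 g$)
$-41880 + G{\left(O{\left(3,4 \right)} \right)} = -41880 - \left(194 - \left(3 - 6\right)^{2} + 13 \left(3 - 6\right)\right) = -41880 - \left(155 - 9\right) = -41880 + \left(-194 + 9 + 39\right) = -41880 - 146 = -42026$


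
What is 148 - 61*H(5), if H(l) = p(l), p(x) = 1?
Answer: 87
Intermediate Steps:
H(l) = 1
148 - 61*H(5) = 148 - 61*1 = 148 - 61 = 87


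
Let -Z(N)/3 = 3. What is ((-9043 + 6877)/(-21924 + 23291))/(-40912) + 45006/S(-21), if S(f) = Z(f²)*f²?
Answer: -419504773895/36995514696 ≈ -11.339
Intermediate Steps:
Z(N) = -9 (Z(N) = -3*3 = -9)
S(f) = -9*f²
((-9043 + 6877)/(-21924 + 23291))/(-40912) + 45006/S(-21) = ((-9043 + 6877)/(-21924 + 23291))/(-40912) + 45006/((-9*(-21)²)) = -2166/1367*(-1/40912) + 45006/((-9*441)) = -2166*1/1367*(-1/40912) + 45006/(-3969) = -2166/1367*(-1/40912) + 45006*(-1/3969) = 1083/27963352 - 15002/1323 = -419504773895/36995514696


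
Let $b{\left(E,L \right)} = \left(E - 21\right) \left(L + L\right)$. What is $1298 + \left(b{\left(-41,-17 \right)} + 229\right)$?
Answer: $3635$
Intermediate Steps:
$b{\left(E,L \right)} = 2 L \left(-21 + E\right)$ ($b{\left(E,L \right)} = \left(-21 + E\right) 2 L = 2 L \left(-21 + E\right)$)
$1298 + \left(b{\left(-41,-17 \right)} + 229\right) = 1298 + \left(2 \left(-17\right) \left(-21 - 41\right) + 229\right) = 1298 + \left(2 \left(-17\right) \left(-62\right) + 229\right) = 1298 + \left(2108 + 229\right) = 1298 + 2337 = 3635$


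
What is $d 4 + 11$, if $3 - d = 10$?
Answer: $-17$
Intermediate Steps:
$d = -7$ ($d = 3 - 10 = -7$)
$d 4 + 11 = \left(-7\right) 4 + 11 = -28 + 11 = -17$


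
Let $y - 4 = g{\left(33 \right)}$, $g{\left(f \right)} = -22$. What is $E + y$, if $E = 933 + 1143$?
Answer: $2058$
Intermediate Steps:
$y = -18$ ($y = 4 - 22 = -18$)
$E = 2076$
$E + y = 2076 - 18 = 2058$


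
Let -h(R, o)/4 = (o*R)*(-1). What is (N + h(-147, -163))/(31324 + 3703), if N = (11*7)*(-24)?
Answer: 93996/35027 ≈ 2.6835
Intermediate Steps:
h(R, o) = 4*R*o (h(R, o) = -4*o*R*(-1) = -4*R*o*(-1) = -(-4)*R*o = 4*R*o)
N = -1848 (N = 77*(-24) = -1848)
(N + h(-147, -163))/(31324 + 3703) = (-1848 + 4*(-147)*(-163))/(31324 + 3703) = (-1848 + 95844)/35027 = 93996*(1/35027) = 93996/35027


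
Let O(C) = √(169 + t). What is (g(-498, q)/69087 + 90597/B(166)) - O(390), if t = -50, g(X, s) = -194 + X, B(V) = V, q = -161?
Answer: 6258960067/11468442 - √119 ≈ 534.85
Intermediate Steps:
O(C) = √119 (O(C) = √(169 - 50) = √119)
(g(-498, q)/69087 + 90597/B(166)) - O(390) = ((-194 - 498)/69087 + 90597/166) - √119 = (-692*1/69087 + 90597*(1/166)) - √119 = (-692/69087 + 90597/166) - √119 = 6258960067/11468442 - √119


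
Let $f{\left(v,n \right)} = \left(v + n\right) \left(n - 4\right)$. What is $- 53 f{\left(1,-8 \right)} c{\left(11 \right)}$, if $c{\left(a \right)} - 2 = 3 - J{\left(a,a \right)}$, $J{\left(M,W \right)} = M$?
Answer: $26712$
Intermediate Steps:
$f{\left(v,n \right)} = \left(-4 + n\right) \left(n + v\right)$ ($f{\left(v,n \right)} = \left(n + v\right) \left(-4 + n\right) = \left(-4 + n\right) \left(n + v\right)$)
$c{\left(a \right)} = 5 - a$ ($c{\left(a \right)} = 2 - \left(-3 + a\right) = 5 - a$)
$- 53 f{\left(1,-8 \right)} c{\left(11 \right)} = - 53 \left(\left(-8\right)^{2} - -32 - 4 - 8\right) \left(5 - 11\right) = - 53 \left(64 + 32 - 4 - 8\right) \left(5 - 11\right) = \left(-53\right) 84 \left(-6\right) = \left(-4452\right) \left(-6\right) = 26712$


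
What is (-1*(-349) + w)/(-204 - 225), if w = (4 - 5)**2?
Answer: -350/429 ≈ -0.81585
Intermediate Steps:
w = 1 (w = (-1)**2 = 1)
(-1*(-349) + w)/(-204 - 225) = (-1*(-349) + 1)/(-204 - 225) = (349 + 1)/(-429) = 350*(-1/429) = -350/429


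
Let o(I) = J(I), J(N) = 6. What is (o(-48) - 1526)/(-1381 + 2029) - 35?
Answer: -3025/81 ≈ -37.346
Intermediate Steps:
o(I) = 6
(o(-48) - 1526)/(-1381 + 2029) - 35 = (6 - 1526)/(-1381 + 2029) - 35 = -1520/648 - 35 = -1520*1/648 - 35 = -190/81 - 35 = -3025/81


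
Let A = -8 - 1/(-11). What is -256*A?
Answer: 22272/11 ≈ 2024.7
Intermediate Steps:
A = -87/11 (A = -8 - 1*(-1/11) = -8 + 1/11 = -87/11 ≈ -7.9091)
-256*A = -256*(-87/11) = 22272/11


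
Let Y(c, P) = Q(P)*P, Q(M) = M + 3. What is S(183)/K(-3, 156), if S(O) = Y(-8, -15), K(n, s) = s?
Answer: 15/13 ≈ 1.1538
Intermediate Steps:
Q(M) = 3 + M
Y(c, P) = P*(3 + P) (Y(c, P) = (3 + P)*P = P*(3 + P))
S(O) = 180 (S(O) = -15*(3 - 15) = -15*(-12) = 180)
S(183)/K(-3, 156) = 180/156 = 180*(1/156) = 15/13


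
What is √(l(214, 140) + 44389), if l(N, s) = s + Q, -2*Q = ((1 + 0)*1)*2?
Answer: 44*√23 ≈ 211.02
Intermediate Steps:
Q = -1 (Q = -(1 + 0)*1*2/2 = -1*1*2/2 = -2/2 = -½*2 = -1)
l(N, s) = -1 + s (l(N, s) = s - 1 = -1 + s)
√(l(214, 140) + 44389) = √((-1 + 140) + 44389) = √(139 + 44389) = √44528 = 44*√23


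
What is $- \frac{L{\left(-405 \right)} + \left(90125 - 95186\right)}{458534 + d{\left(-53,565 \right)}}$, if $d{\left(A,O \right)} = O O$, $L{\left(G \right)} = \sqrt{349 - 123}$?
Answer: $\frac{1687}{259253} - \frac{\sqrt{226}}{777759} \approx 0.0064878$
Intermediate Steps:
$L{\left(G \right)} = \sqrt{226}$
$d{\left(A,O \right)} = O^{2}$
$- \frac{L{\left(-405 \right)} + \left(90125 - 95186\right)}{458534 + d{\left(-53,565 \right)}} = - \frac{\sqrt{226} + \left(90125 - 95186\right)}{458534 + 565^{2}} = - \frac{\sqrt{226} + \left(90125 - 95186\right)}{458534 + 319225} = - \frac{\sqrt{226} - 5061}{777759} = - \frac{-5061 + \sqrt{226}}{777759} = - (- \frac{1687}{259253} + \frac{\sqrt{226}}{777759}) = \frac{1687}{259253} - \frac{\sqrt{226}}{777759}$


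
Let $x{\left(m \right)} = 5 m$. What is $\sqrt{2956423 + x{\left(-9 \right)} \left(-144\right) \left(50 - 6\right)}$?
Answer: $\sqrt{3241543} \approx 1800.4$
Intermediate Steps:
$\sqrt{2956423 + x{\left(-9 \right)} \left(-144\right) \left(50 - 6\right)} = \sqrt{2956423 + 5 \left(-9\right) \left(-144\right) \left(50 - 6\right)} = \sqrt{2956423 + \left(-45\right) \left(-144\right) 44} = \sqrt{2956423 + 6480 \cdot 44} = \sqrt{2956423 + 285120} = \sqrt{3241543}$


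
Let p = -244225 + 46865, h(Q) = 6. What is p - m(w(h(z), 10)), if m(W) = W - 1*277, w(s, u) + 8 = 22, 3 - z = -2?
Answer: -197097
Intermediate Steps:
z = 5 (z = 3 - 1*(-2) = 3 + 2 = 5)
w(s, u) = 14 (w(s, u) = -8 + 22 = 14)
p = -197360
m(W) = -277 + W (m(W) = W - 277 = -277 + W)
p - m(w(h(z), 10)) = -197360 - (-277 + 14) = -197360 - 1*(-263) = -197360 + 263 = -197097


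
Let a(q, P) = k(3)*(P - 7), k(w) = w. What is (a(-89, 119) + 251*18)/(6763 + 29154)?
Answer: 4854/35917 ≈ 0.13514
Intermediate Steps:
a(q, P) = -21 + 3*P (a(q, P) = 3*(P - 7) = 3*(-7 + P) = -21 + 3*P)
(a(-89, 119) + 251*18)/(6763 + 29154) = ((-21 + 3*119) + 251*18)/(6763 + 29154) = ((-21 + 357) + 4518)/35917 = (336 + 4518)*(1/35917) = 4854*(1/35917) = 4854/35917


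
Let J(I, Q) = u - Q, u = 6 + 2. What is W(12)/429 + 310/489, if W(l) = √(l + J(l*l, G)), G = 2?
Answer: 310/489 + √2/143 ≈ 0.64384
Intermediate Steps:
u = 8
J(I, Q) = 8 - Q
W(l) = √(6 + l) (W(l) = √(l + (8 - 1*2)) = √(l + (8 - 2)) = √(l + 6) = √(6 + l))
W(12)/429 + 310/489 = √(6 + 12)/429 + 310/489 = √18*(1/429) + 310*(1/489) = (3*√2)*(1/429) + 310/489 = √2/143 + 310/489 = 310/489 + √2/143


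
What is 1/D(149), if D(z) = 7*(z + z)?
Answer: 1/2086 ≈ 0.00047939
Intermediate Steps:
D(z) = 14*z (D(z) = 7*(2*z) = 14*z)
1/D(149) = 1/(14*149) = 1/2086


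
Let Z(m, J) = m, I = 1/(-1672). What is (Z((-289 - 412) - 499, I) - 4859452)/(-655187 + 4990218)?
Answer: -4860652/4335031 ≈ -1.1213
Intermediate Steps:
I = -1/1672 ≈ -0.00059809
(Z((-289 - 412) - 499, I) - 4859452)/(-655187 + 4990218) = (((-289 - 412) - 499) - 4859452)/(-655187 + 4990218) = ((-701 - 499) - 4859452)/4335031 = (-1200 - 4859452)*(1/4335031) = -4860652*1/4335031 = -4860652/4335031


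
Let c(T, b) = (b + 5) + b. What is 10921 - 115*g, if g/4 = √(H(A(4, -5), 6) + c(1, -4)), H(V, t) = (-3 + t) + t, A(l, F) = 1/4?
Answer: 10921 - 460*√6 ≈ 9794.2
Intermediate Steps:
c(T, b) = 5 + 2*b (c(T, b) = (5 + b) + b = 5 + 2*b)
A(l, F) = ¼
H(V, t) = -3 + 2*t
g = 4*√6 (g = 4*√((-3 + 2*6) + (5 + 2*(-4))) = 4*√((-3 + 12) + (5 - 8)) = 4*√(9 - 3) = 4*√6 ≈ 9.7980)
10921 - 115*g = 10921 - 115*4*√6 = 10921 - 460*√6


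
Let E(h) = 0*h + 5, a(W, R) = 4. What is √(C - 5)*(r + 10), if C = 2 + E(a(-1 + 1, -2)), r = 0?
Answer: 10*√2 ≈ 14.142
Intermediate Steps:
E(h) = 5 (E(h) = 0 + 5 = 5)
C = 7 (C = 2 + 5 = 7)
√(C - 5)*(r + 10) = √(7 - 5)*(0 + 10) = √2*10 = 10*√2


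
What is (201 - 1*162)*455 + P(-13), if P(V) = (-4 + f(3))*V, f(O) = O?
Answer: 17758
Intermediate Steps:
P(V) = -V (P(V) = (-4 + 3)*V = -V)
(201 - 1*162)*455 + P(-13) = (201 - 1*162)*455 - 1*(-13) = (201 - 162)*455 + 13 = 39*455 + 13 = 17745 + 13 = 17758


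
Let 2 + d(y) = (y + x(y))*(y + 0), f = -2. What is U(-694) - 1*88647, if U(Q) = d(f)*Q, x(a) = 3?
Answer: -85871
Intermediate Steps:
d(y) = -2 + y*(3 + y) (d(y) = -2 + (y + 3)*(y + 0) = -2 + (3 + y)*y = -2 + y*(3 + y))
U(Q) = -4*Q (U(Q) = (-2 + (-2)**2 + 3*(-2))*Q = (-2 + 4 - 6)*Q = -4*Q)
U(-694) - 1*88647 = -4*(-694) - 1*88647 = 2776 - 88647 = -85871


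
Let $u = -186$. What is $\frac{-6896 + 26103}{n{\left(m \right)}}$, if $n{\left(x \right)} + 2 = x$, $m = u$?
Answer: $- \frac{19207}{188} \approx -102.16$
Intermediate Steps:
$m = -186$
$n{\left(x \right)} = -2 + x$
$\frac{-6896 + 26103}{n{\left(m \right)}} = \frac{-6896 + 26103}{-2 - 186} = \frac{19207}{-188} = 19207 \left(- \frac{1}{188}\right) = - \frac{19207}{188}$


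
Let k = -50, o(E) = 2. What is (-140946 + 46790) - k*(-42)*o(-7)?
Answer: -98356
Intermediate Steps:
(-140946 + 46790) - k*(-42)*o(-7) = (-140946 + 46790) - (-50*(-42))*2 = -94156 - 2100*2 = -94156 - 1*4200 = -94156 - 4200 = -98356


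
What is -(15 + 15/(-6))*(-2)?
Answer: 25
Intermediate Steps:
-(15 + 15/(-6))*(-2) = -(15 + 15*(-⅙))*(-2) = -(15 - 5/2)*(-2) = -25*(-2)/2 = -1*(-25) = 25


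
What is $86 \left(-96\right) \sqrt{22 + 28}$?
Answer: $- 41280 \sqrt{2} \approx -58379.0$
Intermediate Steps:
$86 \left(-96\right) \sqrt{22 + 28} = - 8256 \sqrt{50} = - 8256 \cdot 5 \sqrt{2} = - 41280 \sqrt{2}$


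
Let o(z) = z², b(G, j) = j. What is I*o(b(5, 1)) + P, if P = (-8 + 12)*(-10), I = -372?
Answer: -412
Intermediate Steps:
P = -40 (P = 4*(-10) = -40)
I*o(b(5, 1)) + P = -372*1² - 40 = -372*1 - 40 = -372 - 40 = -412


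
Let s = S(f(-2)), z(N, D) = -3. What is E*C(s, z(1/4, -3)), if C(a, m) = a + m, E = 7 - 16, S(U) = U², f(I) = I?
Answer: -9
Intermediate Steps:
E = -9
s = 4 (s = (-2)² = 4)
E*C(s, z(1/4, -3)) = -9*(4 - 3) = -9*1 = -9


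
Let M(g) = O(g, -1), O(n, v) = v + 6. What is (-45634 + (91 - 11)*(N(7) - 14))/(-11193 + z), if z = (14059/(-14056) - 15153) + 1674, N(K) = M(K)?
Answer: 651551824/346803691 ≈ 1.8787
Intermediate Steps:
O(n, v) = 6 + v
M(g) = 5 (M(g) = 6 - 1 = 5)
N(K) = 5
z = -189474883/14056 (z = (14059*(-1/14056) - 15153) + 1674 = (-14059/14056 - 15153) + 1674 = -213004627/14056 + 1674 = -189474883/14056 ≈ -13480.)
(-45634 + (91 - 11)*(N(7) - 14))/(-11193 + z) = (-45634 + (91 - 11)*(5 - 14))/(-11193 - 189474883/14056) = (-45634 + 80*(-9))/(-346803691/14056) = (-45634 - 720)*(-14056/346803691) = -46354*(-14056/346803691) = 651551824/346803691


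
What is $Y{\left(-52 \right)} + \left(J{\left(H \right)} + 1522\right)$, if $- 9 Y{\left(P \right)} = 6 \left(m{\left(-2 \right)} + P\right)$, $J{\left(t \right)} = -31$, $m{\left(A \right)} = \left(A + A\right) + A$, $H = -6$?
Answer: $\frac{4589}{3} \approx 1529.7$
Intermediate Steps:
$m{\left(A \right)} = 3 A$ ($m{\left(A \right)} = 2 A + A = 3 A$)
$Y{\left(P \right)} = 4 - \frac{2 P}{3}$ ($Y{\left(P \right)} = - \frac{6 \left(3 \left(-2\right) + P\right)}{9} = - \frac{6 \left(-6 + P\right)}{9} = - \frac{-36 + 6 P}{9} = 4 - \frac{2 P}{3}$)
$Y{\left(-52 \right)} + \left(J{\left(H \right)} + 1522\right) = \left(4 - - \frac{104}{3}\right) + \left(-31 + 1522\right) = \left(4 + \frac{104}{3}\right) + 1491 = \frac{116}{3} + 1491 = \frac{4589}{3}$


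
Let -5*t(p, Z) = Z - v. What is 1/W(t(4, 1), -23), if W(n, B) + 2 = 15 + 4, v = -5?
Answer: 1/17 ≈ 0.058824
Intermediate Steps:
t(p, Z) = -1 - Z/5 (t(p, Z) = -(Z - 1*(-5))/5 = -(Z + 5)/5 = -(5 + Z)/5 = -1 - Z/5)
W(n, B) = 17 (W(n, B) = -2 + (15 + 4) = -2 + 19 = 17)
1/W(t(4, 1), -23) = 1/17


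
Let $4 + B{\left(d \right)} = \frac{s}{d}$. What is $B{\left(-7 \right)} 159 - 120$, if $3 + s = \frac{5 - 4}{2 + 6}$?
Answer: $- \frac{38679}{56} \approx -690.7$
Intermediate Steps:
$s = - \frac{23}{8}$ ($s = -3 + \frac{5 - 4}{2 + 6} = -3 + 1 \cdot \frac{1}{8} = -3 + \frac{1}{8} = - \frac{23}{8} \approx -2.875$)
$B{\left(d \right)} = -4 - \frac{23}{8 d}$
$B{\left(-7 \right)} 159 - 120 = \left(-4 - \frac{23}{8 \left(-7\right)}\right) 159 - 120 = \left(-4 - - \frac{23}{56}\right) 159 - 120 = \left(-4 + \frac{23}{56}\right) 159 - 120 = \left(- \frac{201}{56}\right) 159 - 120 = - \frac{31959}{56} - 120 = - \frac{38679}{56}$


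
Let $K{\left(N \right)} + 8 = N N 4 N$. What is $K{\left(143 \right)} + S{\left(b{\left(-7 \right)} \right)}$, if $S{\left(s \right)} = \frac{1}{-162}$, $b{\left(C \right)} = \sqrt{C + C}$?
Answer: $\frac{1894884839}{162} \approx 1.1697 \cdot 10^{7}$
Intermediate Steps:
$b{\left(C \right)} = \sqrt{2} \sqrt{C}$ ($b{\left(C \right)} = \sqrt{2 C} = \sqrt{2} \sqrt{C}$)
$S{\left(s \right)} = - \frac{1}{162}$
$K{\left(N \right)} = -8 + 4 N^{3}$ ($K{\left(N \right)} = -8 + N N 4 N = -8 + N^{2} \cdot 4 N = -8 + 4 N^{3}$)
$K{\left(143 \right)} + S{\left(b{\left(-7 \right)} \right)} = \left(-8 + 4 \cdot 143^{3}\right) - \frac{1}{162} = \left(-8 + 4 \cdot 2924207\right) - \frac{1}{162} = \left(-8 + 11696828\right) - \frac{1}{162} = 11696820 - \frac{1}{162} = \frac{1894884839}{162}$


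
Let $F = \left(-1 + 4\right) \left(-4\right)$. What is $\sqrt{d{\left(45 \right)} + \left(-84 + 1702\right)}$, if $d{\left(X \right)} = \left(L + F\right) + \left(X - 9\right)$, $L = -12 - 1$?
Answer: $3 \sqrt{181} \approx 40.361$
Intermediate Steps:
$L = -13$
$F = -12$ ($F = 3 \left(-4\right) = -12$)
$d{\left(X \right)} = -34 + X$ ($d{\left(X \right)} = \left(-13 - 12\right) + \left(X - 9\right) = -25 + \left(X - 9\right) = -25 + \left(-9 + X\right) = -34 + X$)
$\sqrt{d{\left(45 \right)} + \left(-84 + 1702\right)} = \sqrt{\left(-34 + 45\right) + \left(-84 + 1702\right)} = \sqrt{11 + 1618} = \sqrt{1629} = 3 \sqrt{181}$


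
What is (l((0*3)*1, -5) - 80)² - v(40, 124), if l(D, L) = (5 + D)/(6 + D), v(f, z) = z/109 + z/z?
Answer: 24584737/3924 ≈ 6265.2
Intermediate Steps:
v(f, z) = 1 + z/109 (v(f, z) = z*(1/109) + 1 = z/109 + 1 = 1 + z/109)
l(D, L) = (5 + D)/(6 + D)
(l((0*3)*1, -5) - 80)² - v(40, 124) = ((5 + (0*3)*1)/(6 + (0*3)*1) - 80)² - (1 + (1/109)*124) = ((5 + 0*1)/(6 + 0*1) - 80)² - (1 + 124/109) = ((5 + 0)/(6 + 0) - 80)² - 1*233/109 = (5/6 - 80)² - 233/109 = ((⅙)*5 - 80)² - 233/109 = (⅚ - 80)² - 233/109 = (-475/6)² - 233/109 = 225625/36 - 233/109 = 24584737/3924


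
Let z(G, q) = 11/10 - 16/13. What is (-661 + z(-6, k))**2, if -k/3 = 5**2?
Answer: 7386886809/16900 ≈ 4.3709e+5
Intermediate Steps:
k = -75 (k = -3*5**2 = -3*25 = -75)
z(G, q) = -17/130 (z(G, q) = 11*(1/10) - 16*1/13 = 11/10 - 16/13 = -17/130)
(-661 + z(-6, k))**2 = (-661 - 17/130)**2 = (-85947/130)**2 = 7386886809/16900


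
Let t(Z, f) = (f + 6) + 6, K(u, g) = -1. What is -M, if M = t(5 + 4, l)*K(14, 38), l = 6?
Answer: 18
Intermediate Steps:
t(Z, f) = 12 + f (t(Z, f) = (6 + f) + 6 = 12 + f)
M = -18 (M = (12 + 6)*(-1) = 18*(-1) = -18)
-M = -1*(-18) = 18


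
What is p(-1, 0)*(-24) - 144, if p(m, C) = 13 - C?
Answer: -456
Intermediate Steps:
p(-1, 0)*(-24) - 144 = (13 - 1*0)*(-24) - 144 = (13 + 0)*(-24) - 144 = 13*(-24) - 144 = -312 - 144 = -456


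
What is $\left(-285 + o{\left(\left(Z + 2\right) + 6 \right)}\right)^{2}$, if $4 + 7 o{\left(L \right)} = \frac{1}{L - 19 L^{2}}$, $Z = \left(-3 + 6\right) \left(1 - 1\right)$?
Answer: $\frac{5831225232849}{71503936} \approx 81551.0$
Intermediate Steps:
$Z = 0$ ($Z = 3 \cdot 0 = 0$)
$o{\left(L \right)} = - \frac{4}{7} + \frac{1}{7 \left(L - 19 L^{2}\right)}$
$\left(-285 + o{\left(\left(Z + 2\right) + 6 \right)}\right)^{2} = \left(-285 + \frac{-1 - 76 \left(\left(0 + 2\right) + 6\right)^{2} + 4 \left(\left(0 + 2\right) + 6\right)}{7 \left(\left(0 + 2\right) + 6\right) \left(-1 + 19 \left(\left(0 + 2\right) + 6\right)\right)}\right)^{2} = \left(-285 + \frac{-1 - 76 \left(2 + 6\right)^{2} + 4 \left(2 + 6\right)}{7 \left(2 + 6\right) \left(-1 + 19 \left(2 + 6\right)\right)}\right)^{2} = \left(-285 + \frac{-1 - 76 \cdot 8^{2} + 4 \cdot 8}{7 \cdot 8 \left(-1 + 19 \cdot 8\right)}\right)^{2} = \left(-285 + \frac{1}{7} \cdot \frac{1}{8} \frac{1}{-1 + 152} \left(-1 - 4864 + 32\right)\right)^{2} = \left(-285 + \frac{1}{7} \cdot \frac{1}{8} \cdot \frac{1}{151} \left(-1 - 4864 + 32\right)\right)^{2} = \left(-285 + \frac{1}{7} \cdot \frac{1}{8} \cdot \frac{1}{151} \left(-4833\right)\right)^{2} = \left(-285 - \frac{4833}{8456}\right)^{2} = \left(- \frac{2414793}{8456}\right)^{2} = \frac{5831225232849}{71503936}$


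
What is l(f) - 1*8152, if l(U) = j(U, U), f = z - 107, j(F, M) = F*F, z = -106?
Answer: 37217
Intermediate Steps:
j(F, M) = F²
f = -213 (f = -106 - 107 = -213)
l(U) = U²
l(f) - 1*8152 = (-213)² - 1*8152 = 45369 - 8152 = 37217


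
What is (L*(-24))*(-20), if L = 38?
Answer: 18240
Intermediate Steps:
(L*(-24))*(-20) = (38*(-24))*(-20) = -912*(-20) = 18240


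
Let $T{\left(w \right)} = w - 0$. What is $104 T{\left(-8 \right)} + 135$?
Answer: $-697$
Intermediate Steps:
$T{\left(w \right)} = w$ ($T{\left(w \right)} = w + 0 = w$)
$104 T{\left(-8 \right)} + 135 = 104 \left(-8\right) + 135 = -832 + 135 = -697$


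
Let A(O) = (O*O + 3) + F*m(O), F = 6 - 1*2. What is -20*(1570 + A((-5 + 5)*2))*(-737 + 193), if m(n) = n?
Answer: 17114240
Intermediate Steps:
F = 4 (F = 6 - 2 = 4)
A(O) = 3 + O² + 4*O (A(O) = (O*O + 3) + 4*O = (O² + 3) + 4*O = (3 + O²) + 4*O = 3 + O² + 4*O)
-20*(1570 + A((-5 + 5)*2))*(-737 + 193) = -20*(1570 + (3 + ((-5 + 5)*2)² + 4*((-5 + 5)*2)))*(-737 + 193) = -20*(1570 + (3 + (0*2)² + 4*(0*2)))*(-544) = -20*(1570 + (3 + 0² + 4*0))*(-544) = -20*(1570 + (3 + 0 + 0))*(-544) = -20*(1570 + 3)*(-544) = -31460*(-544) = -20*(-855712) = 17114240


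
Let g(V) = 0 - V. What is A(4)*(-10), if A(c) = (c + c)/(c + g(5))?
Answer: 80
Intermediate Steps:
g(V) = -V
A(c) = 2*c/(-5 + c) (A(c) = (c + c)/(c - 1*5) = (2*c)/(c - 5) = (2*c)/(-5 + c) = 2*c/(-5 + c))
A(4)*(-10) = (2*4/(-5 + 4))*(-10) = (2*4/(-1))*(-10) = (2*4*(-1))*(-10) = -8*(-10) = 80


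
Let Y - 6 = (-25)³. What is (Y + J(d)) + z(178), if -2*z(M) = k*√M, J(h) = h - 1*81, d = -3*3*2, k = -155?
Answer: -15718 + 155*√178/2 ≈ -14684.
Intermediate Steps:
d = -18 (d = -9*2 = -18)
J(h) = -81 + h (J(h) = h - 81 = -81 + h)
z(M) = 155*√M/2 (z(M) = -(-155)*√M/2 = 155*√M/2)
Y = -15619 (Y = 6 + (-25)³ = 6 - 15625 = -15619)
(Y + J(d)) + z(178) = (-15619 + (-81 - 18)) + 155*√178/2 = (-15619 - 99) + 155*√178/2 = -15718 + 155*√178/2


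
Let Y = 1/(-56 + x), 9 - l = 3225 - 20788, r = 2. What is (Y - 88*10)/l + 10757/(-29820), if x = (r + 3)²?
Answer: -834150193/2030488530 ≈ -0.41081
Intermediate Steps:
l = 17572 (l = 9 - (3225 - 20788) = 9 - 1*(-17563) = 9 + 17563 = 17572)
x = 25 (x = (2 + 3)² = 5² = 25)
Y = -1/31 (Y = 1/(-56 + 25) = 1/(-31) = -1/31 ≈ -0.032258)
(Y - 88*10)/l + 10757/(-29820) = (-1/31 - 88*10)/17572 + 10757/(-29820) = (-1/31 - 880)*(1/17572) + 10757*(-1/29820) = -27281/31*1/17572 - 10757/29820 = -27281/544732 - 10757/29820 = -834150193/2030488530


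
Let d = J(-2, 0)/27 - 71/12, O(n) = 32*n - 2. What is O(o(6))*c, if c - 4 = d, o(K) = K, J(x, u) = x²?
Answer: -18145/54 ≈ -336.02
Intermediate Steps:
O(n) = -2 + 32*n
d = -623/108 (d = (-2)²/27 - 71/12 = 4*(1/27) - 71*1/12 = 4/27 - 71/12 = -623/108 ≈ -5.7685)
c = -191/108 (c = 4 - 623/108 = -191/108 ≈ -1.7685)
O(o(6))*c = (-2 + 32*6)*(-191/108) = (-2 + 192)*(-191/108) = 190*(-191/108) = -18145/54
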